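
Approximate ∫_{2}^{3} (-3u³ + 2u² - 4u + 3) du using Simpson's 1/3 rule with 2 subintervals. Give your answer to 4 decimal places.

h = (3 − 2)/2 = 0.5.
Nodes u₀,…,u₂ = 2, 2.5, 3.
f(u) = -3u³ + 2u² - 4u + 3: f₀=-21, f₁=-41.375, f₂=-72.
(h/3)·[f₀ + 4f₁ + f₂] = 0.166667·(-258.5) = -43.0833.

-43.0833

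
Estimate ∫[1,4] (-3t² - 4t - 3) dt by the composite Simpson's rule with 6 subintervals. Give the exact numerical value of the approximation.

h = (4 − 1)/6 = 0.5.
Nodes t₀,…,t₆ = 1, 1.5, 2, 2.5, 3, 3.5, 4.
f(t) = -3t² - 4t - 3: f₀=-10, f₁=-15.75, f₂=-23, f₃=-31.75, f₄=-42, f₅=-53.75, f₆=-67.
(h/3)·[f₀ + 4f₁ + 2f₂ + 4f₃ + 2f₄ + 4f₅ + f₆] = 0.166667·(-612) = -102.

-102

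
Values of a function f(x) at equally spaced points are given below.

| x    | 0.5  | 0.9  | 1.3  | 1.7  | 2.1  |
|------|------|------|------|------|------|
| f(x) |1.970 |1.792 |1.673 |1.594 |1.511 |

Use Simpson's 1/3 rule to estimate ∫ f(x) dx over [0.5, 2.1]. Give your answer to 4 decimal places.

2.7161

h = 0.4, n = 4.
(h/3)·[y₀ + 4y₁ + 2y₂ + 4y₃ + y₄] = 0.133333·(20.371) = 2.7161.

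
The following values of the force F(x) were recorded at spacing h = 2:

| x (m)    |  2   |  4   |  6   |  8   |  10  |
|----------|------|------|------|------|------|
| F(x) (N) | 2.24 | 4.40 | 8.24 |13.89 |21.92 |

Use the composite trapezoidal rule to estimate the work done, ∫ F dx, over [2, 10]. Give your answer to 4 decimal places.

77.2200

h = 2, n = 4.
(h/2)·[y₀ + 2y₁ + 2y₂ + 2y₃ + y₄] = 1·(77.22) = 77.2200.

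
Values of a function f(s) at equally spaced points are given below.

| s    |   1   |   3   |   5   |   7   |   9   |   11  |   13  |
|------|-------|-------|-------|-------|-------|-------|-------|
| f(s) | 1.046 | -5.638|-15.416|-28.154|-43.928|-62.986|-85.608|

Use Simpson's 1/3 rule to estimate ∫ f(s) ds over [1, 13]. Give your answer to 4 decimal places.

-393.5747

h = 2, n = 6.
(h/3)·[y₀ + 4y₁ + 2y₂ + 4y₃ + 2y₄ + 4y₅ + y₆] = 0.666667·(-590.362) = -393.5747.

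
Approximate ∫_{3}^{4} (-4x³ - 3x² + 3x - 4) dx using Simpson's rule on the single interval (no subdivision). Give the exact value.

-205.5

S = (b−a)/6 · [f(3) + 4f(3.5) + f(4)] = 0.166667·[(-130) + 4·(-201.75) + (-296)] = -205.5.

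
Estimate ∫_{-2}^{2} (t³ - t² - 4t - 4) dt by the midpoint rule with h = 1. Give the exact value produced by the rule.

h = (2 − (-2))/4 = 1.
Midpoints m₁,…,m₄ = -1.5, -0.5, 0.5, 1.5.
f(m₁)=-3.625, f(m₂)=-2.375, f(m₃)=-6.125, f(m₄)=-8.875.
h·[f(m₁) + f(m₂) + f(m₃) + f(m₄)] = 1·(-21) = -21.

-21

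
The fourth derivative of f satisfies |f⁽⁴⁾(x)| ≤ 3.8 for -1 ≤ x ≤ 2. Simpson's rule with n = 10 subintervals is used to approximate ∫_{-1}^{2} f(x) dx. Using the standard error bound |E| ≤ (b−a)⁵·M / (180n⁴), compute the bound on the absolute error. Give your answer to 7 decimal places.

|E| ≤ (3)⁵·3.8 / (180·10⁴) = 923.4/1800000 = 0.0005130.

0.0005130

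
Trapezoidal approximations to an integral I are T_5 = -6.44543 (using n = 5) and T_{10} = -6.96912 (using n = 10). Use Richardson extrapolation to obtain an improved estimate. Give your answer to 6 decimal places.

R = (4·T_{10} − T_5) / 3 = (4·(-6.96912) − (-6.44543))/3 = (-21.43105)/3 = -7.143683.

-7.143683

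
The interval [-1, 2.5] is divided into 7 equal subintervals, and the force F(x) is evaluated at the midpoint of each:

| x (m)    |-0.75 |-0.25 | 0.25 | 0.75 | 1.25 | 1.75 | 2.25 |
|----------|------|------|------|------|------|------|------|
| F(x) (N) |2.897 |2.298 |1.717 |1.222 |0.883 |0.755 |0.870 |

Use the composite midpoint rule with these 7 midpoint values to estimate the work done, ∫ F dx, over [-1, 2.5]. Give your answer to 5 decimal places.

5.32100

h = 0.5, n = 7.
h·[y(m₁) + y(m₂) + y(m₃) + y(m₄) + y(m₅) + y(m₆) + y(m₇)] = 0.5·(10.642) = 5.32100.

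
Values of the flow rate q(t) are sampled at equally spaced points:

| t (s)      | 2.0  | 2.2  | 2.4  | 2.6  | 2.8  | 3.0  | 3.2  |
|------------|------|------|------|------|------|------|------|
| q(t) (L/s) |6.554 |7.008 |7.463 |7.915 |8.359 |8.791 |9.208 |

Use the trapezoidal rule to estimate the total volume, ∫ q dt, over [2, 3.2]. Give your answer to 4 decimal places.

h = 0.2, n = 6.
(h/2)·[y₀ + 2y₁ + 2y₂ + 2y₃ + 2y₄ + 2y₅ + y₆] = 0.1·(94.834) = 9.4834.

9.4834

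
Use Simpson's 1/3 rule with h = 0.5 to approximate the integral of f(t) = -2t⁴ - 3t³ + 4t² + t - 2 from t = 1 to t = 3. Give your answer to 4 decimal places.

-122.1667

h = (3 − 1)/4 = 0.5.
Nodes t₀,…,t₄ = 1, 1.5, 2, 2.5, 3.
f(t) = -2t⁴ - 3t³ + 4t² + t - 2: f₀=-2, f₁=-11.75, f₂=-40, f₃=-99.5, f₄=-206.
(h/3)·[f₀ + 4f₁ + 2f₂ + 4f₃ + f₄] = 0.166667·(-733) = -122.1667.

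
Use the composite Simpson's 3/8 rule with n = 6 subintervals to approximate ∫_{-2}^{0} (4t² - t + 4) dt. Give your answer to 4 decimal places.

h = (0 − (-2))/6 = 0.333333.
Nodes t₀,…,t₆ = -2, -1.666667, -1.333333, -1, -0.666667, -0.333333, 0.
f(t) = 4t² - t + 4: f₀=22, f₁=16.777778, f₂=12.444444, f₃=9, f₄=6.444444, f₅=4.777778, f₆=4.
(3h/8)·[f₀ + 3f₁ + 3f₂ + 2f₃ + 3f₄ + 3f₅ + f₆] = 0.125·(165.333333) = 20.6667.

20.6667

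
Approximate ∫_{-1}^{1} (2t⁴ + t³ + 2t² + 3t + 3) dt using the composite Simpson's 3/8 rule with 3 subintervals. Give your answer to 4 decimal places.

8.3704

h = (1 − (-1))/3 = 0.666667.
Nodes t₀,…,t₃ = -1, -0.333333, 0.333333, 1.
f(t) = 2t⁴ + t³ + 2t² + 3t + 3: f₀=3, f₁=2.209877, f₂=4.283951, f₃=11.
(3h/8)·[f₀ + 3f₁ + 3f₂ + f₃] = 0.25·(33.481481) = 8.3704.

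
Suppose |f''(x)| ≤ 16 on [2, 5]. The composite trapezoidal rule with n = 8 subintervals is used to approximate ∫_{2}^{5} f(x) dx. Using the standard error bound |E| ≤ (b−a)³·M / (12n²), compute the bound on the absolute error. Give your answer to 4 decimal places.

0.5625

|E| ≤ (3)³·16 / (12·8²) = 432/768 = 0.5625.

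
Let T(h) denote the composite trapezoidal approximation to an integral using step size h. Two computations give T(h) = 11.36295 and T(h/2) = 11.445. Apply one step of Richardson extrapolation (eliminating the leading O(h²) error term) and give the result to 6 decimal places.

11.472350

R = (4·T(h/2) − T(h)) / 3 = (4·11.445 − 11.36295)/3 = (34.41705)/3 = 11.472350.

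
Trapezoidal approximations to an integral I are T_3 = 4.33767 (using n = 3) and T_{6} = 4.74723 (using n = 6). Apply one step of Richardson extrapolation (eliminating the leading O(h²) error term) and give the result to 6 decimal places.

R = (4·T_{6} − T_3) / 3 = (4·4.74723 − 4.33767)/3 = (14.65125)/3 = 4.883750.

4.883750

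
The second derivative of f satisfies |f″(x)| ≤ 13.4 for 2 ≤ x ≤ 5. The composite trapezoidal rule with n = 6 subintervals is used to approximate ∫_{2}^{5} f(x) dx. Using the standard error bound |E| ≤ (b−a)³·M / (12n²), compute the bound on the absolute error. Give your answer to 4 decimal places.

|E| ≤ (3)³·13.4 / (12·6²) = 361.8/432 = 0.8375.

0.8375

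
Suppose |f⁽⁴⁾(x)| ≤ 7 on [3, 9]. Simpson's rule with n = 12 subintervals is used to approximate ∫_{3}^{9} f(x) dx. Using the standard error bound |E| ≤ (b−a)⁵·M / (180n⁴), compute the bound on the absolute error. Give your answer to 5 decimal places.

0.01458

|E| ≤ (6)⁵·7 / (180·12⁴) = 54432/3732480 = 0.01458.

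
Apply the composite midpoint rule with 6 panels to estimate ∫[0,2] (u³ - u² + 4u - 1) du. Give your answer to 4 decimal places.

h = (2 − 0)/6 = 0.333333.
Midpoints m₁,…,m₆ = 0.166667, 0.5, 0.833333, 1.166667, 1.5, 1.833333.
f(m₁)=-0.356481, f(m₂)=0.875, f(m₃)=2.217593, f(m₄)=3.893519, f(m₅)=6.125, f(m₆)=9.134259.
h·[f(m₁) + f(m₂) + f(m₃) + f(m₄) + f(m₅) + f(m₆)] = 0.333333·(21.888889) = 7.2963.

7.2963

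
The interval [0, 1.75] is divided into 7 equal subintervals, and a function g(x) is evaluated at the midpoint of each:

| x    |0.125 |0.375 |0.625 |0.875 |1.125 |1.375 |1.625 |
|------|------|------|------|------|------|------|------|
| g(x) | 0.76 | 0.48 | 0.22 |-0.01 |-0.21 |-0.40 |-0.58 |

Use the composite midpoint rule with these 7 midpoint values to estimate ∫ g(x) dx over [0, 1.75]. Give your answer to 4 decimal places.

0.0650

h = 0.25, n = 7.
h·[y(m₁) + y(m₂) + y(m₃) + y(m₄) + y(m₅) + y(m₆) + y(m₇)] = 0.25·(0.26) = 0.0650.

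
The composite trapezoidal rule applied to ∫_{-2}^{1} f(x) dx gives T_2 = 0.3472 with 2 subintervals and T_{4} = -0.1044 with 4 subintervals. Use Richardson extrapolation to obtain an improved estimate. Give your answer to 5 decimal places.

R = (4·T_{4} − T_2) / 3 = (4·(-0.1044) − 0.3472)/3 = (-0.7648)/3 = -0.25493.

-0.25493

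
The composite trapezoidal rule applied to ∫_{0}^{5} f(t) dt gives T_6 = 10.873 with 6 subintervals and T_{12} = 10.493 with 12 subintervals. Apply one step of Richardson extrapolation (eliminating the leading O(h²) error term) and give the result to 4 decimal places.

R = (4·T_{12} − T_6) / 3 = (4·10.493 − 10.873)/3 = (31.099)/3 = 10.3663.

10.3663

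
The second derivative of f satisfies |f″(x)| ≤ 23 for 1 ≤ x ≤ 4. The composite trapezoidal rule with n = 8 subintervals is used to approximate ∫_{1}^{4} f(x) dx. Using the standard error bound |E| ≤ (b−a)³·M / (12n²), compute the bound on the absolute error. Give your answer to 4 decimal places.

|E| ≤ (3)³·23 / (12·8²) = 621/768 = 0.8086.

0.8086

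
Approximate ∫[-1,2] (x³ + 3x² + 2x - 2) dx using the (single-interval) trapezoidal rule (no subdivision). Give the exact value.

T = (b−a)/2 · [f(-1) + f(2)] = 1.5·[(-2) + 22] = 30.

30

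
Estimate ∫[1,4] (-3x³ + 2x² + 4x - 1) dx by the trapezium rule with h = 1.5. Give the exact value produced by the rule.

h = (4 − 1)/2 = 1.5.
Nodes x₀,…,x₂ = 1, 2.5, 4.
f(x) = -3x³ + 2x² + 4x - 1: f₀=2, f₁=-25.375, f₂=-145.
(h/2)·[f₀ + 2f₁ + f₂] = 0.75·(-193.75) = -145.3125.

-145.3125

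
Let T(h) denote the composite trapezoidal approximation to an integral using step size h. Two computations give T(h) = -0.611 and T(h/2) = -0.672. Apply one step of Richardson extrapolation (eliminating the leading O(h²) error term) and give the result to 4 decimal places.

R = (4·T(h/2) − T(h)) / 3 = (4·(-0.672) − (-0.611))/3 = (-2.077)/3 = -0.6923.

-0.6923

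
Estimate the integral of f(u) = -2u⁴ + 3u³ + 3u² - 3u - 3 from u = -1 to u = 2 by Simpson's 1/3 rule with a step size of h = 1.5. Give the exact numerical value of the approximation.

-10.5

h = (2 − (-1))/2 = 1.5.
Nodes u₀,…,u₂ = -1, 0.5, 2.
f(u) = -2u⁴ + 3u³ + 3u² - 3u - 3: f₀=-2, f₁=-3.5, f₂=-5.
(h/3)·[f₀ + 4f₁ + f₂] = 0.5·(-21) = -10.5.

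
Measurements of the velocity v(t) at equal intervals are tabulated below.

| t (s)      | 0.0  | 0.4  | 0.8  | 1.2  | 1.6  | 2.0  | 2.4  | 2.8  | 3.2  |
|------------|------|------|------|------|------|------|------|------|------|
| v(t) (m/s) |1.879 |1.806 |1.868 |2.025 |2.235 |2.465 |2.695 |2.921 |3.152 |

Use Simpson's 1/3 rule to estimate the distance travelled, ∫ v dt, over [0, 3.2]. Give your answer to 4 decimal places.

7.3993

h = 0.4, n = 8.
(h/3)·[y₀ + 4y₁ + 2y₂ + 4y₃ + 2y₄ + 4y₅ + 2y₆ + 4y₇ + y₈] = 0.133333·(55.495) = 7.3993.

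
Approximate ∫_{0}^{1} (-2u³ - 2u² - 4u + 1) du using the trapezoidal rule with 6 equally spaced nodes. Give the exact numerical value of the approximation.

h = (1 − 0)/5 = 0.2.
Nodes u₀,…,u₅ = 0, 0.2, 0.4, 0.6, 0.8, 1.
f(u) = -2u³ - 2u² - 4u + 1: f₀=1, f₁=0.104, f₂=-1.048, f₃=-2.552, f₄=-4.504, f₅=-7.
(h/2)·[f₀ + 2f₁ + 2f₂ + 2f₃ + 2f₄ + f₅] = 0.1·(-22) = -2.2.

-2.2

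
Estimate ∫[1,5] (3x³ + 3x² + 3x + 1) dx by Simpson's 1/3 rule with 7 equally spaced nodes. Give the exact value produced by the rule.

h = (5 − 1)/6 = 0.666667.
Nodes x₀,…,x₆ = 1, 1.666667, 2.333333, 3, 3.666667, 4.333333, 5.
f(x) = 3x³ + 3x² + 3x + 1: f₀=10, f₁=28.222222, f₂=62.444444, f₃=118, f₄=200.222222, f₅=314.444444, f₆=466.
(h/3)·[f₀ + 4f₁ + 2f₂ + 4f₃ + 2f₄ + 4f₅ + f₆] = 0.222222·(2844) = 632.

632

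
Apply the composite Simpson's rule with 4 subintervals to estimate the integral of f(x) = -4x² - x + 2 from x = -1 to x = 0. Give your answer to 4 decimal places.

1.1667

h = (0 − (-1))/4 = 0.25.
Nodes x₀,…,x₄ = -1, -0.75, -0.5, -0.25, 0.
f(x) = -4x² - x + 2: f₀=-1, f₁=0.5, f₂=1.5, f₃=2, f₄=2.
(h/3)·[f₀ + 4f₁ + 2f₂ + 4f₃ + f₄] = 0.083333·(14) = 1.1667.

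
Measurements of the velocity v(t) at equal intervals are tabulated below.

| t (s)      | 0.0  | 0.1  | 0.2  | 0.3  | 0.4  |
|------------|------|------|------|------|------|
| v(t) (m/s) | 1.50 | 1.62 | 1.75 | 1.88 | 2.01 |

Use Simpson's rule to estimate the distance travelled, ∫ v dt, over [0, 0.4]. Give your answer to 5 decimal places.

0.70033

h = 0.1, n = 4.
(h/3)·[y₀ + 4y₁ + 2y₂ + 4y₃ + y₄] = 0.033333·(21.01) = 0.70033.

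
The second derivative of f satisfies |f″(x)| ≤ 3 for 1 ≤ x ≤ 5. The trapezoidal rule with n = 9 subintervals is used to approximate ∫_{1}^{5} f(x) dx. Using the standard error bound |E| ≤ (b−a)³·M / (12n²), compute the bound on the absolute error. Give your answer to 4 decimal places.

0.1975

|E| ≤ (4)³·3 / (12·9²) = 192/972 = 0.1975.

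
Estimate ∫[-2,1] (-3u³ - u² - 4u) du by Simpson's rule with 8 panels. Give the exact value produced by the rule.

14.25

h = (1 − (-2))/8 = 0.375.
Nodes u₀,…,u₈ = -2, -1.625, -1.25, -0.875, -0.5, -0.125, 0.25, 0.625, 1.
f(u) = -3u³ - u² - 4u: f₀=28, f₁=16.732421875, f₂=9.296875, f₃=4.744140625, f₄=2.125, f₅=0.490234375, f₆=-1.109375, f₇=-3.623046875, f₈=-8.
(h/3)·[f₀ + 4f₁ + 2f₂ + 4f₃ + 2f₄ + 4f₅ + 2f₆ + 4f₇ + f₈] = 0.125·(114) = 14.25.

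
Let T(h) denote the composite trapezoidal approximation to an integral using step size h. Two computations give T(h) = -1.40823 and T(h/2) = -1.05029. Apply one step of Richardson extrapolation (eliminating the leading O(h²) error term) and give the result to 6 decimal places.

R = (4·T(h/2) − T(h)) / 3 = (4·(-1.05029) − (-1.40823))/3 = (-2.79293)/3 = -0.930977.

-0.930977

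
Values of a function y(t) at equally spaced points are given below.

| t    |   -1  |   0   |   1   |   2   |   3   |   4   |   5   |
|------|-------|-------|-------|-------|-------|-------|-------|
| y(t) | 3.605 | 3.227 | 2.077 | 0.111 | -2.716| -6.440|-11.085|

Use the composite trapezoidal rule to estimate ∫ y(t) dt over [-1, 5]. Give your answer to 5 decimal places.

-7.48100

h = 1, n = 6.
(h/2)·[y₀ + 2y₁ + 2y₂ + 2y₃ + 2y₄ + 2y₅ + y₆] = 0.5·(-14.962) = -7.48100.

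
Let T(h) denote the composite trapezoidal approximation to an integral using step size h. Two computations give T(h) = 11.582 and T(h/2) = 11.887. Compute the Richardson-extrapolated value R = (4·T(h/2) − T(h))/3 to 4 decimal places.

11.9887

R = (4·T(h/2) − T(h)) / 3 = (4·11.887 − 11.582)/3 = (35.966)/3 = 11.9887.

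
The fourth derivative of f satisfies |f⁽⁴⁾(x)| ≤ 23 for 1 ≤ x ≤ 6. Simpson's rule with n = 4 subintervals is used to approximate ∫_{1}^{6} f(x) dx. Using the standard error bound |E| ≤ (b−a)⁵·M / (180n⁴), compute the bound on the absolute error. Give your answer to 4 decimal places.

1.5598

|E| ≤ (5)⁵·23 / (180·4⁴) = 71875/46080 = 1.5598.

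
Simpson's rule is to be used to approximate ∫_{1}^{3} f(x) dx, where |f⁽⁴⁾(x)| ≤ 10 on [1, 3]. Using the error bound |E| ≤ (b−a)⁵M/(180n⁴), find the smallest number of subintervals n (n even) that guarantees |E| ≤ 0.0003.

Need 320/(180n⁴) ≤ 0.0003.
n⁴ ≥ 320/(180·0.0003) = 5925.93 ⇒ n ≥ 8.7738, so the smallest even n is 10. (n must be even for Simpson's rule.)

10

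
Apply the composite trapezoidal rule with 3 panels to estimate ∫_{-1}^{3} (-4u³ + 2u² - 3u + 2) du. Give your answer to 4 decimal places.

-77.1852

h = (3 − (-1))/3 = 1.333333.
Nodes u₀,…,u₃ = -1, 0.333333, 1.666667, 3.
f(u) = -4u³ + 2u² - 3u + 2: f₀=11, f₁=1.074074, f₂=-15.962963, f₃=-97.
(h/2)·[f₀ + 2f₁ + 2f₂ + f₃] = 0.666667·(-115.777778) = -77.1852.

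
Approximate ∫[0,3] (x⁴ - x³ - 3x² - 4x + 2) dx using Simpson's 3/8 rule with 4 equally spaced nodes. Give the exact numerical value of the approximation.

-9.75

h = (3 − 0)/3 = 1.
Nodes x₀,…,x₃ = 0, 1, 2, 3.
f(x) = x⁴ - x³ - 3x² - 4x + 2: f₀=2, f₁=-5, f₂=-10, f₃=17.
(3h/8)·[f₀ + 3f₁ + 3f₂ + f₃] = 0.375·(-26) = -9.75.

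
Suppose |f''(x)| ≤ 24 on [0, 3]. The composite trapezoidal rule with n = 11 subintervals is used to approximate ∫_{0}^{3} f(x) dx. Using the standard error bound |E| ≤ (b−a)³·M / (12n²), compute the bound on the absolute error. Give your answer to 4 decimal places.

|E| ≤ (3)³·24 / (12·11²) = 648/1452 = 0.4463.

0.4463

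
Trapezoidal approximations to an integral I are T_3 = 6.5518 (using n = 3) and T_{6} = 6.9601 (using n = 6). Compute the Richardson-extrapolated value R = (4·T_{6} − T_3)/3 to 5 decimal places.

R = (4·T_{6} − T_3) / 3 = (4·6.9601 − 6.5518)/3 = (21.2886)/3 = 7.09620.

7.09620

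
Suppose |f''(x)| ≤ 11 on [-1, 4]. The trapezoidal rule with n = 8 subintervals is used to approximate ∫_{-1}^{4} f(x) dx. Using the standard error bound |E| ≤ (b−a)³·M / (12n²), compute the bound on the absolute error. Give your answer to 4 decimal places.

|E| ≤ (5)³·11 / (12·8²) = 1375/768 = 1.7904.

1.7904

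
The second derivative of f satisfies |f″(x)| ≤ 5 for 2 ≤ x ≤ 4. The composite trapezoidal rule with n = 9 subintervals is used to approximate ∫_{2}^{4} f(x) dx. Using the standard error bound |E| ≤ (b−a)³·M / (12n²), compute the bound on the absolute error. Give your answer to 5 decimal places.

0.04115

|E| ≤ (2)³·5 / (12·9²) = 40/972 = 0.04115.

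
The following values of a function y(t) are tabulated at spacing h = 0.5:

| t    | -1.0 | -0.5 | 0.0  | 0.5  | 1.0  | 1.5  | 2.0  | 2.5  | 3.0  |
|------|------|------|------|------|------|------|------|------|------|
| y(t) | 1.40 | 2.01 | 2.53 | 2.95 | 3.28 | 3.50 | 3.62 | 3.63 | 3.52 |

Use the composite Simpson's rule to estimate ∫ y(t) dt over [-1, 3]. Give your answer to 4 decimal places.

12.0233

h = 0.5, n = 8.
(h/3)·[y₀ + 4y₁ + 2y₂ + 4y₃ + 2y₄ + 4y₅ + 2y₆ + 4y₇ + y₈] = 0.166667·(72.14) = 12.0233.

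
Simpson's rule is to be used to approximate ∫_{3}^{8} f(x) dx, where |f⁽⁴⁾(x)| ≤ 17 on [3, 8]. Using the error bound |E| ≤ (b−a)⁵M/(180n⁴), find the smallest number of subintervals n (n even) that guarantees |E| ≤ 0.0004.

Need 53125/(180n⁴) ≤ 0.0004.
n⁴ ≥ 53125/(180·0.0004) = 737847 ⇒ n ≥ 29.3084, so the smallest even n is 30. (n must be even for Simpson's rule.)

30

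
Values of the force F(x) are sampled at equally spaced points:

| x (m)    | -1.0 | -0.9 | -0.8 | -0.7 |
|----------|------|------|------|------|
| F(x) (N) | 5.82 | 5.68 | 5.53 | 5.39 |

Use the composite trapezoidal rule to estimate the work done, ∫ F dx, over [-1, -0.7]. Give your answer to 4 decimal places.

h = 0.1, n = 3.
(h/2)·[y₀ + 2y₁ + 2y₂ + y₃] = 0.05·(33.63) = 1.6815.

1.6815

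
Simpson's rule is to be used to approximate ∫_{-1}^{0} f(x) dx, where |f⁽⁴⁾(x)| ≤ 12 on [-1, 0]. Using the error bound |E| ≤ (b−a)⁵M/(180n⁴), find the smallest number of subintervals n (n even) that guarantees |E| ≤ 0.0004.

Need 12/(180n⁴) ≤ 0.0004.
n⁴ ≥ 12/(180·0.0004) = 166.667 ⇒ n ≥ 3.5930, so the smallest even n is 4. (n must be even for Simpson's rule.)

4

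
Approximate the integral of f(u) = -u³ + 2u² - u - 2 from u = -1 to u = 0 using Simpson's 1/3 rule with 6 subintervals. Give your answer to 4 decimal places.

h = (0 − (-1))/6 = 0.166667.
Nodes u₀,…,u₆ = -1, -0.833333, -0.666667, -0.5, -0.333333, -0.166667, 0.
f(u) = -u³ + 2u² - u - 2: f₀=2, f₁=0.800926, f₂=-0.148148, f₃=-0.875, f₄=-1.407407, f₅=-1.773148, f₆=-2.
(h/3)·[f₀ + 4f₁ + 2f₂ + 4f₃ + 2f₄ + 4f₅ + f₆] = 0.055556·(-10.5) = -0.5833.

-0.5833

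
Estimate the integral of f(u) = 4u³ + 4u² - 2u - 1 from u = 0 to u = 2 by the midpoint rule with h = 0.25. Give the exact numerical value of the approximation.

h = (2 − 0)/8 = 0.25.
Midpoints m₁,…,m₈ = 0.125, 0.375, 0.625, 0.875, 1.125, 1.375, 1.625, 1.875.
f(m₁)=-1.1796875, f(m₂)=-0.9765625, f(m₃)=0.2890625, f(m₄)=2.9921875, f(m₅)=7.5078125, f(m₆)=14.2109375, f(m₇)=23.4765625, f(m₈)=35.6796875.
h·[f(m₁) + f(m₂) + f(m₃) + f(m₄) + f(m₅) + f(m₆) + f(m₇) + f(m₈)] = 0.25·(82) = 20.5.

20.5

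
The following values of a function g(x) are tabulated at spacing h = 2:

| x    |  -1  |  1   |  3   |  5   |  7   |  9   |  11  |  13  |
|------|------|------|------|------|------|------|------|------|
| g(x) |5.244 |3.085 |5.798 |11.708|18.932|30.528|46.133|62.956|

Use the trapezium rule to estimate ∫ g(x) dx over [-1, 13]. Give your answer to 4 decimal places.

h = 2, n = 7.
(h/2)·[y₀ + 2y₁ + 2y₂ + 2y₃ + 2y₄ + 2y₅ + 2y₆ + y₇] = 1·(300.568) = 300.5680.

300.5680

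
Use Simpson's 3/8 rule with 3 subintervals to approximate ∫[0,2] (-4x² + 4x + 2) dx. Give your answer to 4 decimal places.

h = (2 − 0)/3 = 0.666667.
Nodes x₀,…,x₃ = 0, 0.666667, 1.333333, 2.
f(x) = -4x² + 4x + 2: f₀=2, f₁=2.888889, f₂=0.222222, f₃=-6.
(3h/8)·[f₀ + 3f₁ + 3f₂ + f₃] = 0.25·(5.333333) = 1.3333.

1.3333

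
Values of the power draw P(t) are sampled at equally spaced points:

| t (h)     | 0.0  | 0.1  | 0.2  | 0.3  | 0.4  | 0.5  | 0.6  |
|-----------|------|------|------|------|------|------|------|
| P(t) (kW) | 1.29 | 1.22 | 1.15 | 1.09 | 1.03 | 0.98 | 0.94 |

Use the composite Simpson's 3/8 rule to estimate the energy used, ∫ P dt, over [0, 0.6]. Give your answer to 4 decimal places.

0.6581

h = 0.1, n = 6.
(3h/8)·[y₀ + 3y₁ + 3y₂ + 2y₃ + 3y₄ + 3y₅ + y₆] = 0.0375·(17.55) = 0.6581.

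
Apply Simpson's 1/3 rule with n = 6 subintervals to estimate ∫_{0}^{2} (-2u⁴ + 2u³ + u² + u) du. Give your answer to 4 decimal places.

h = (2 − 0)/6 = 0.333333.
Nodes u₀,…,u₆ = 0, 0.333333, 0.666667, 1, 1.333333, 1.666667, 2.
f(u) = -2u⁴ + 2u³ + u² + u: f₀=0, f₁=0.493827, f₂=1.308642, f₃=2, f₄=1.530864, f₅=-1.728395, f₆=-10.
(h/3)·[f₀ + 4f₁ + 2f₂ + 4f₃ + 2f₄ + 4f₅ + f₆] = 0.111111·(-1.259259) = -0.1399.

-0.1399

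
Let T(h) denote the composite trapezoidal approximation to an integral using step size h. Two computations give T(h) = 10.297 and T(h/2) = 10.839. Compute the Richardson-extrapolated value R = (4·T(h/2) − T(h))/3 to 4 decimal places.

11.0197

R = (4·T(h/2) − T(h)) / 3 = (4·10.839 − 10.297)/3 = (33.059)/3 = 11.0197.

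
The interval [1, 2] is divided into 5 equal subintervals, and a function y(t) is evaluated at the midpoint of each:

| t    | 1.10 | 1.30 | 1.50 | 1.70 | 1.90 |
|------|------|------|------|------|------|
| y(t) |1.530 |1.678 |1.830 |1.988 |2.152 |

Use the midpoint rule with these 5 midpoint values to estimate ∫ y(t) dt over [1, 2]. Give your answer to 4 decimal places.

1.8356

h = 0.2, n = 5.
h·[y(m₁) + y(m₂) + y(m₃) + y(m₄) + y(m₅)] = 0.2·(9.178) = 1.8356.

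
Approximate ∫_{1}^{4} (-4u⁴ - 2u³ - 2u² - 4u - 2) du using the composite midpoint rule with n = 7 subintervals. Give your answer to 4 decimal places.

-1015.4169

h = (4 − 1)/7 = 0.428571.
Midpoints m₁,…,m₇ = 1.214286, 1.642857, 2.071429, 2.5, 2.928571, 3.357143, 3.785714.
f(m₁)=-22.083507, f(m₂)=-51.975427, f(m₃)=-110.288005, f(m₄)=-212, f(m₅)=-375.328821, f(m₆)=-621.730529, f(m₇)=-975.899833.
h·[f(m₁) + f(m₂) + f(m₃) + f(m₄) + f(m₅) + f(m₆) + f(m₇)] = 0.428571·(-2369.306122) = -1015.4169.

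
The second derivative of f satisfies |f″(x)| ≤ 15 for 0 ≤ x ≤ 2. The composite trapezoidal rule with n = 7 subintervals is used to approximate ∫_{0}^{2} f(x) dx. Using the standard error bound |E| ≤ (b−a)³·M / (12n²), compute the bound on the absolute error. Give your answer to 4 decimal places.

|E| ≤ (2)³·15 / (12·7²) = 120/588 = 0.2041.

0.2041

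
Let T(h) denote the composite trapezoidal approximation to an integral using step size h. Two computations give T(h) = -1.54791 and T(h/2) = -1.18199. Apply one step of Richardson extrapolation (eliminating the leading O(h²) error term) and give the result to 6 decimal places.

-1.060017

R = (4·T(h/2) − T(h)) / 3 = (4·(-1.18199) − (-1.54791))/3 = (-3.18005)/3 = -1.060017.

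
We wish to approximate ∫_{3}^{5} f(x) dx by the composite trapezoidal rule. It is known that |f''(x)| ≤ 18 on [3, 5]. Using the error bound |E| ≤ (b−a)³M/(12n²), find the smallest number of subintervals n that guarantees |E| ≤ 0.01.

Need 144/(12n²) ≤ 0.01.
n² ≥ 144/(12·0.01) = 1200 ⇒ n ≥ 34.6410, so the smallest n is 35.

35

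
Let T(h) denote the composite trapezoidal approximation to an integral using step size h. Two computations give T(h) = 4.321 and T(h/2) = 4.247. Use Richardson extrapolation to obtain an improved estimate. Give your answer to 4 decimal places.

R = (4·T(h/2) − T(h)) / 3 = (4·4.247 − 4.321)/3 = (12.667)/3 = 4.2223.

4.2223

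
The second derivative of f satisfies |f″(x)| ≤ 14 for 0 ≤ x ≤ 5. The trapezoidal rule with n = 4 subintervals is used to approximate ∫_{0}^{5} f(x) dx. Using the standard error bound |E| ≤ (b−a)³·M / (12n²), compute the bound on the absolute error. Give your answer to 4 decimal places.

9.1146

|E| ≤ (5)³·14 / (12·4²) = 1750/192 = 9.1146.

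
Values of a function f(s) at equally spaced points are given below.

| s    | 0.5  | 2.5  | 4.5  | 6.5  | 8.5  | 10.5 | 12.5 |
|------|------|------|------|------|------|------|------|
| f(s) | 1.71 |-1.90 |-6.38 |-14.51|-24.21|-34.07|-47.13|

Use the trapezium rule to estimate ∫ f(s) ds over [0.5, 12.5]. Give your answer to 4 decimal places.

-207.5600

h = 2, n = 6.
(h/2)·[y₀ + 2y₁ + 2y₂ + 2y₃ + 2y₄ + 2y₅ + y₆] = 1·(-207.56) = -207.5600.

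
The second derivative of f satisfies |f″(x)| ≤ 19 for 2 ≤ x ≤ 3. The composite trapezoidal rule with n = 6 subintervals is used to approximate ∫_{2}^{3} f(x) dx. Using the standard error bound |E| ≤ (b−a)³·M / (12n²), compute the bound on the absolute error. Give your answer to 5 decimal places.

0.04398

|E| ≤ (1)³·19 / (12·6²) = 19/432 = 0.04398.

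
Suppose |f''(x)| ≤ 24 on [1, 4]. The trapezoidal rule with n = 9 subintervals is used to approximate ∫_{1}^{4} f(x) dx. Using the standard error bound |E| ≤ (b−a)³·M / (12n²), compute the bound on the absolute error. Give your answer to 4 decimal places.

0.6667

|E| ≤ (3)³·24 / (12·9²) = 648/972 = 0.6667.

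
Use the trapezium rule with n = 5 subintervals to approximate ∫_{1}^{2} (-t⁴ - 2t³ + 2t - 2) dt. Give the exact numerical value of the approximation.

h = (2 − 1)/5 = 0.2.
Nodes t₀,…,t₅ = 1, 1.2, 1.4, 1.6, 1.8, 2.
f(t) = -t⁴ - 2t³ + 2t - 2: f₀=-3, f₁=-5.1296, f₂=-8.5296, f₃=-13.5456, f₄=-20.5616, f₅=-30.
(h/2)·[f₀ + 2f₁ + 2f₂ + 2f₃ + 2f₄ + f₅] = 0.1·(-128.5328) = -12.85328.

-12.85328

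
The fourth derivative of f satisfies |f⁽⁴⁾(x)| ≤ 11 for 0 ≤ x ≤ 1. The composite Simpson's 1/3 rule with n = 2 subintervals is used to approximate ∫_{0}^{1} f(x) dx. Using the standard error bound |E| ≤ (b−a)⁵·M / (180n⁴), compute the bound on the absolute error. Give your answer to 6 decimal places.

0.003819

|E| ≤ (1)⁵·11 / (180·2⁴) = 11/2880 = 0.003819.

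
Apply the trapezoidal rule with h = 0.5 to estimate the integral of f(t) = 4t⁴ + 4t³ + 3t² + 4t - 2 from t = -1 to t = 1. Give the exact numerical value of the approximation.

h = (1 − (-1))/4 = 0.5.
Nodes t₀,…,t₄ = -1, -0.5, 0, 0.5, 1.
f(t) = 4t⁴ + 4t³ + 3t² + 4t - 2: f₀=-3, f₁=-3.5, f₂=-2, f₃=1.5, f₄=13.
(h/2)·[f₀ + 2f₁ + 2f₂ + 2f₃ + f₄] = 0.25·(2) = 0.5.

0.5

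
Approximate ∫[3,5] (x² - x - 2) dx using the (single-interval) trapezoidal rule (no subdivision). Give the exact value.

22

T = (b−a)/2 · [f(3) + f(5)] = 1·[4 + 18] = 22.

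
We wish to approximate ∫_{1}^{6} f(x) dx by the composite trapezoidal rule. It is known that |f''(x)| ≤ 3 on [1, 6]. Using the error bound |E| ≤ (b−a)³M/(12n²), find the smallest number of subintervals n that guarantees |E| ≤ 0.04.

Need 375/(12n²) ≤ 0.04.
n² ≥ 375/(12·0.04) = 781.25 ⇒ n ≥ 27.9508, so the smallest n is 28.

28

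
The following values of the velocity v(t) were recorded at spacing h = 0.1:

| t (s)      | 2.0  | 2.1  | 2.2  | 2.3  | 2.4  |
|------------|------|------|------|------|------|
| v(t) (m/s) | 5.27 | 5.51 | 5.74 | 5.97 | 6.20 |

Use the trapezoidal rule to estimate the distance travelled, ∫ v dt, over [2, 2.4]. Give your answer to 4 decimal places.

h = 0.1, n = 4.
(h/2)·[y₀ + 2y₁ + 2y₂ + 2y₃ + y₄] = 0.05·(45.91) = 2.2955.

2.2955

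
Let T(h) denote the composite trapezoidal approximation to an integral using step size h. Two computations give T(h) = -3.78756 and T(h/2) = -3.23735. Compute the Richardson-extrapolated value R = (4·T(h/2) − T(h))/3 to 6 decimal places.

R = (4·T(h/2) − T(h)) / 3 = (4·(-3.23735) − (-3.78756))/3 = (-9.16184)/3 = -3.053947.

-3.053947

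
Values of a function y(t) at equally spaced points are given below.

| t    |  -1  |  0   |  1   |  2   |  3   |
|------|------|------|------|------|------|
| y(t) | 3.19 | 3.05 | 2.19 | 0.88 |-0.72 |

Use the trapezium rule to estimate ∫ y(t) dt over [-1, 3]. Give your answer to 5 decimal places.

7.35500

h = 1, n = 4.
(h/2)·[y₀ + 2y₁ + 2y₂ + 2y₃ + y₄] = 0.5·(14.71) = 7.35500.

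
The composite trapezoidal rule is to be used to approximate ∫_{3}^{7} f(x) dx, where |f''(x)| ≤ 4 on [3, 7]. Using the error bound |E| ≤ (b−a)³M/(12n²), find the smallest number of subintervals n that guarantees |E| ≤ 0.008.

52

Need 256/(12n²) ≤ 0.008.
n² ≥ 256/(12·0.008) = 2666.67 ⇒ n ≥ 51.6398, so the smallest n is 52.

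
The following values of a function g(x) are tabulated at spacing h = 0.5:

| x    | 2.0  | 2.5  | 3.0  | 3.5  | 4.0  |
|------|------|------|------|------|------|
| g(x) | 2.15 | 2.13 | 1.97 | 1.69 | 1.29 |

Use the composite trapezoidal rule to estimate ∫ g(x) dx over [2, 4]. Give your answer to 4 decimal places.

h = 0.5, n = 4.
(h/2)·[y₀ + 2y₁ + 2y₂ + 2y₃ + y₄] = 0.25·(15.02) = 3.7550.

3.7550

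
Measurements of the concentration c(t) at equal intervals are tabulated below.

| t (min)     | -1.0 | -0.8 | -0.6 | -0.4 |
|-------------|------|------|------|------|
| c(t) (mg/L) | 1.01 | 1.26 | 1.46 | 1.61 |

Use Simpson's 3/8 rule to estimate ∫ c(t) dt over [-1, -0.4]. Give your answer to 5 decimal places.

h = 0.2, n = 3.
(3h/8)·[y₀ + 3y₁ + 3y₂ + y₃] = 0.075·(10.78) = 0.80850.

0.80850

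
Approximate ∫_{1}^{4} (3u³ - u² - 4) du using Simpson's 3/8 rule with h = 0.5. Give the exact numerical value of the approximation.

158.25

h = (4 − 1)/6 = 0.5.
Nodes u₀,…,u₆ = 1, 1.5, 2, 2.5, 3, 3.5, 4.
f(u) = 3u³ - u² - 4: f₀=-2, f₁=3.875, f₂=16, f₃=36.625, f₄=68, f₅=112.375, f₆=172.
(3h/8)·[f₀ + 3f₁ + 3f₂ + 2f₃ + 3f₄ + 3f₅ + f₆] = 0.1875·(844) = 158.25.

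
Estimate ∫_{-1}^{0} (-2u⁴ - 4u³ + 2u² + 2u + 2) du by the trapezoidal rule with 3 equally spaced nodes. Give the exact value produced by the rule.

2.4375

h = (0 − (-1))/2 = 0.5.
Nodes u₀,…,u₂ = -1, -0.5, 0.
f(u) = -2u⁴ - 4u³ + 2u² + 2u + 2: f₀=4, f₁=1.875, f₂=2.
(h/2)·[f₀ + 2f₁ + f₂] = 0.25·(9.75) = 2.4375.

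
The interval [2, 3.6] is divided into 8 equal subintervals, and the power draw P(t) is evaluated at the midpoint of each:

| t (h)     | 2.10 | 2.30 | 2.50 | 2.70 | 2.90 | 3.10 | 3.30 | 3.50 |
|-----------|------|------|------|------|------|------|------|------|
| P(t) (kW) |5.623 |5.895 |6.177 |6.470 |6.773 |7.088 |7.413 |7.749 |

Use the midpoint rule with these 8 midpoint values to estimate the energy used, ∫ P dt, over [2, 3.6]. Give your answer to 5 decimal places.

h = 0.2, n = 8.
h·[y(m₁) + y(m₂) + y(m₃) + y(m₄) + y(m₅) + y(m₆) + y(m₇) + y(m₈)] = 0.2·(53.188) = 10.63760.

10.63760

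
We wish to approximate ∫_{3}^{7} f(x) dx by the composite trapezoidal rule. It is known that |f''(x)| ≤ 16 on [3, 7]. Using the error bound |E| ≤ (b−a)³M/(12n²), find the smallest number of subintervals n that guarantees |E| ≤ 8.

Need 1024/(12n²) ≤ 8.
n² ≥ 1024/(12·8) = 10.6667 ⇒ n ≥ 3.2660, so the smallest n is 4.

4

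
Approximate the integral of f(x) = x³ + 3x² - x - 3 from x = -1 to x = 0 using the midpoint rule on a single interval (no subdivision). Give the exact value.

-1.875

M = (b−a)·f(-0.5) = 1·(-1.875) = -1.875.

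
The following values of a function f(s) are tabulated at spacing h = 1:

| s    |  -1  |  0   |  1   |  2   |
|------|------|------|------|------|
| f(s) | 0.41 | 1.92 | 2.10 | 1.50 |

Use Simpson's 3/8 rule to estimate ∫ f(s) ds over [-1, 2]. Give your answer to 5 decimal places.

5.23875

h = 1, n = 3.
(3h/8)·[y₀ + 3y₁ + 3y₂ + y₃] = 0.375·(13.97) = 5.23875.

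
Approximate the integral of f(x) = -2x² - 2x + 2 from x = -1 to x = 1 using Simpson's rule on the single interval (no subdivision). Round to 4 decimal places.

S = (b−a)/6 · [f(-1) + 4f(0) + f(1)] = 0.333333·[2 + 4·2 + (-2)] = 2.6667.

2.6667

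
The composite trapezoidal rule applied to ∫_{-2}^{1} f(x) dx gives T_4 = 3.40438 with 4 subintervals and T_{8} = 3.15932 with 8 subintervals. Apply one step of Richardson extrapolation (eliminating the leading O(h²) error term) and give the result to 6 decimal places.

3.077633

R = (4·T_{8} − T_4) / 3 = (4·3.15932 − 3.40438)/3 = (9.23290)/3 = 3.077633.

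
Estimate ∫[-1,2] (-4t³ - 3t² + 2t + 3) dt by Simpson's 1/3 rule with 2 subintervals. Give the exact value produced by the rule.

h = (2 − (-1))/2 = 1.5.
Nodes t₀,…,t₂ = -1, 0.5, 2.
f(t) = -4t³ - 3t² + 2t + 3: f₀=2, f₁=2.75, f₂=-37.
(h/3)·[f₀ + 4f₁ + f₂] = 0.5·(-24) = -12.

-12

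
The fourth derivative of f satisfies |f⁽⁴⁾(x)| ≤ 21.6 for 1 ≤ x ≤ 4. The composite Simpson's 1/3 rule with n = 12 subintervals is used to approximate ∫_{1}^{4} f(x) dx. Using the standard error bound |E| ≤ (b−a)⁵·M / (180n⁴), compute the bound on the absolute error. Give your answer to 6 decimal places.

0.001406

|E| ≤ (3)⁵·21.6 / (180·12⁴) = 5248.8/3732480 = 0.001406.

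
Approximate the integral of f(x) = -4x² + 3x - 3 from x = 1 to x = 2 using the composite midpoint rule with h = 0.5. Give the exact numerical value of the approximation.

h = (2 − 1)/2 = 0.5.
Midpoints m₁,…,m₂ = 1.25, 1.75.
f(m₁)=-5.5, f(m₂)=-10.
h·[f(m₁) + f(m₂)] = 0.5·(-15.5) = -7.75.

-7.75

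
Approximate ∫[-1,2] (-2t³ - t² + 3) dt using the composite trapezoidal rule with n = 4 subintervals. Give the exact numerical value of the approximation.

-2.625

h = (2 − (-1))/4 = 0.75.
Nodes t₀,…,t₄ = -1, -0.25, 0.5, 1.25, 2.
f(t) = -2t³ - t² + 3: f₀=4, f₁=2.96875, f₂=2.5, f₃=-2.46875, f₄=-17.
(h/2)·[f₀ + 2f₁ + 2f₂ + 2f₃ + f₄] = 0.375·(-7) = -2.625.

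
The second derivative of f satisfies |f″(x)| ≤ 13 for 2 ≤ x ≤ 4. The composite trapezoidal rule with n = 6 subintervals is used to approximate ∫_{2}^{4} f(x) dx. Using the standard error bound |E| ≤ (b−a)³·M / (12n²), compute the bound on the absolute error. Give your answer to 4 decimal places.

|E| ≤ (2)³·13 / (12·6²) = 104/432 = 0.2407.

0.2407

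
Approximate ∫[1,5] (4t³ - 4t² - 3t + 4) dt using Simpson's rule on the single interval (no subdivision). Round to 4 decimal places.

S = (b−a)/6 · [f(1) + 4f(3) + f(5)] = 0.666667·[1 + 4·67 + 389] = 438.6667.

438.6667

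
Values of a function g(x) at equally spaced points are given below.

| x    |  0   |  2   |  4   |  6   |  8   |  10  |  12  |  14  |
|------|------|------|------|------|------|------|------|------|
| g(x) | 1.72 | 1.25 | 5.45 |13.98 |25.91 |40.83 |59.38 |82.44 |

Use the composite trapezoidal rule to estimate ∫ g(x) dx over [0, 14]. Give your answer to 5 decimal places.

377.76000

h = 2, n = 7.
(h/2)·[y₀ + 2y₁ + 2y₂ + 2y₃ + 2y₄ + 2y₅ + 2y₆ + y₇] = 1·(377.76) = 377.76000.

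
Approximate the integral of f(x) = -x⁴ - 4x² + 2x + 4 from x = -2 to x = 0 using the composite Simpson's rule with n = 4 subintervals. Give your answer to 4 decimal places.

h = (0 − (-2))/4 = 0.5.
Nodes x₀,…,x₄ = -2, -1.5, -1, -0.5, 0.
f(x) = -x⁴ - 4x² + 2x + 4: f₀=-32, f₁=-13.0625, f₂=-3, f₃=1.9375, f₄=4.
(h/3)·[f₀ + 4f₁ + 2f₂ + 4f₃ + f₄] = 0.166667·(-78.5) = -13.0833.

-13.0833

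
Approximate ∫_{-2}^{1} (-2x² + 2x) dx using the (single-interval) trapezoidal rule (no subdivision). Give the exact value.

T = (b−a)/2 · [f(-2) + f(1)] = 1.5·[(-12) + 0] = -18.

-18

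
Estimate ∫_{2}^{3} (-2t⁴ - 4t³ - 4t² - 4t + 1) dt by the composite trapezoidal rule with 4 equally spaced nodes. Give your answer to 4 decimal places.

h = (3 − 2)/3 = 0.333333.
Nodes t₀,…,t₃ = 2, 2.333333, 2.666667, 3.
f(t) = -2t⁴ - 4t³ - 4t² - 4t + 1: f₀=-87, f₁=-140.209877, f₂=-215.098765, f₃=-317.
(h/2)·[f₀ + 2f₁ + 2f₂ + f₃] = 0.166667·(-1114.617284) = -185.7695.

-185.7695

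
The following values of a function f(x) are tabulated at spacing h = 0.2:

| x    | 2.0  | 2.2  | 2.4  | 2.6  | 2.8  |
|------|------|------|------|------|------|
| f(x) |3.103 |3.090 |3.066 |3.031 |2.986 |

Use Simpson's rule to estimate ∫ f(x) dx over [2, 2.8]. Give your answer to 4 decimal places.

h = 0.2, n = 4.
(h/3)·[y₀ + 4y₁ + 2y₂ + 4y₃ + y₄] = 0.066667·(36.705) = 2.4470.

2.4470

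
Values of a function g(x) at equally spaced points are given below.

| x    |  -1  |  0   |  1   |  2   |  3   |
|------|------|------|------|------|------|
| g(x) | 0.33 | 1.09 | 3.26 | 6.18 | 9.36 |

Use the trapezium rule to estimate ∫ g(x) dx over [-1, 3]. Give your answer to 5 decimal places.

h = 1, n = 4.
(h/2)·[y₀ + 2y₁ + 2y₂ + 2y₃ + y₄] = 0.5·(30.75) = 15.37500.

15.37500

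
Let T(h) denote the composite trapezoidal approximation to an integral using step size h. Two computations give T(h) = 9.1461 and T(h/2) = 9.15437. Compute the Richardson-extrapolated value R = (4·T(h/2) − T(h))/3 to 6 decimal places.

9.157127

R = (4·T(h/2) − T(h)) / 3 = (4·9.15437 − 9.1461)/3 = (27.47138)/3 = 9.157127.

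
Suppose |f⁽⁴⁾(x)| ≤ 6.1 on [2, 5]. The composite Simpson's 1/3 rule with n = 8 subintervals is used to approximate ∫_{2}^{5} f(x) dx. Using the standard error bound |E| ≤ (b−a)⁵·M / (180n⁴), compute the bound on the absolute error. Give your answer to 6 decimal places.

0.002010

|E| ≤ (3)⁵·6.1 / (180·8⁴) = 1482.3/737280 = 0.002010.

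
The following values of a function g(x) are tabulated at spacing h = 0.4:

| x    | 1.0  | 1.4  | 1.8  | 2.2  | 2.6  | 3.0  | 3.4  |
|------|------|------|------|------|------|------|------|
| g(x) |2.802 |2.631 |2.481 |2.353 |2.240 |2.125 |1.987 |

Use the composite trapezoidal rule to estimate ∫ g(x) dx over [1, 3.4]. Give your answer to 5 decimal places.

h = 0.4, n = 6.
(h/2)·[y₀ + 2y₁ + 2y₂ + 2y₃ + 2y₄ + 2y₅ + y₆] = 0.2·(28.449) = 5.68980.

5.68980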